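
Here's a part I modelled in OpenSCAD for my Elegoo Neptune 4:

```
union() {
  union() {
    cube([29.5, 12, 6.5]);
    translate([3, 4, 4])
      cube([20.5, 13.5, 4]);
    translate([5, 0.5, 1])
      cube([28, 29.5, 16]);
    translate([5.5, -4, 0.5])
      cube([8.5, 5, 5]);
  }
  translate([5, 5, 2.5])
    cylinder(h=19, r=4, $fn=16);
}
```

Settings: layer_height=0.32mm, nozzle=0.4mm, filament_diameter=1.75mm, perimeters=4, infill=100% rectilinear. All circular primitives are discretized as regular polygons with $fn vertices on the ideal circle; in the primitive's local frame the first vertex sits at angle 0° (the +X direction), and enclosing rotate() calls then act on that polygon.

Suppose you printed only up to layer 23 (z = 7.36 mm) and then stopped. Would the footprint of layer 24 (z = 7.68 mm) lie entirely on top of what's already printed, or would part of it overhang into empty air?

entirely on top

Compare the two slices. At z = 7.36: the cube is not intersected at this z (z outside [0, 6.5]); the cube at (3, 4) is present — its section is the full 20.5×13.5 rectangle (area 276.75 mm²); the 28×29.5 cube at (5, 0.5) contributes its full rectangle (area 826.00 mm²); the cube at (5.5, -4) is absent (z outside [0.5, 5.5]); Merging all regions: the regions partially overlap — summed areas 1102.75 mm² minus the doubly-counted overlap 249.75 mm² gives 853.00 mm² — area = 853.00 mm²; the cylinder at (5, 5): section is a regular 16-gon, circumradius r=4 (area = (16/2)·4.000²·sin(360°/16) = 48.98 mm²); Merging all regions: the regions partially overlap — summed areas 901.98 mm² minus the doubly-counted overlap 34.04 mm² gives 867.94 mm² — area = 867.94 mm². At z = 7.68: the cube is absent (z outside [0, 6.5]); the cube at (3, 4) is present — its section is the full 20.5×13.5 rectangle (area 276.75 mm²); the cube at (5, 0.5) (footprint 28×29.5) is included at this height (area 826.00 mm²); the cube at (5.5, -4) is absent (z outside [0.5, 5.5]); Taking the union: the regions partially overlap — summed areas 1102.75 mm² minus the doubly-counted overlap 249.75 mm² gives 853.00 mm² — area = 853.00 mm²; the r=4 cylinder at (5, 5) contributes a regular 16-gon of circumradius 4 (area = (16/2)·4.000²·sin(360°/16) = 48.98 mm²); Taking the union: the regions partially overlap — summed areas 901.98 mm² minus the doubly-counted overlap 34.04 mm² gives 867.94 mm² — area = 867.94 mm². Checking containment: the cross-section at z = 7.68 is a subset of the cross-section at z = 7.36.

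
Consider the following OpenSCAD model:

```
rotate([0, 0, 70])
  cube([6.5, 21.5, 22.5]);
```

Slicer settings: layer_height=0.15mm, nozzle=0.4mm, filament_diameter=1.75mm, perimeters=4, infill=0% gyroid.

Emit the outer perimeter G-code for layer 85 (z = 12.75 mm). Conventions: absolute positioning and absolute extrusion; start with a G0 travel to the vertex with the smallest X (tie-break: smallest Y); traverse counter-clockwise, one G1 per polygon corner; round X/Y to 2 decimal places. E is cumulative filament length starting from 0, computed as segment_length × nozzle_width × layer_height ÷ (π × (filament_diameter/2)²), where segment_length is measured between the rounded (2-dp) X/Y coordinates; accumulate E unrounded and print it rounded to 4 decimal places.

At z = 12.75 mm: the cube is present — its section is the full 6.5×21.5 rectangle; (rotated 70° about Z; rotation is an isometry so areas/perimeters/island counts are preserved). The outline is a single polygon with 4 vertices. Extrusion per mm of travel: 0.4 × 0.15 / (π × 0.875²) = 0.024945. Accumulating E over each segment gives final E = 1.3967.

G0 X-20.20 Y7.35 Z12.75
G1 X0.00 Y0.00 E0.5362
G1 X2.22 Y6.11 E0.6984
G1 X-17.98 Y13.46 E1.2346
G1 X-20.20 Y7.35 E1.3967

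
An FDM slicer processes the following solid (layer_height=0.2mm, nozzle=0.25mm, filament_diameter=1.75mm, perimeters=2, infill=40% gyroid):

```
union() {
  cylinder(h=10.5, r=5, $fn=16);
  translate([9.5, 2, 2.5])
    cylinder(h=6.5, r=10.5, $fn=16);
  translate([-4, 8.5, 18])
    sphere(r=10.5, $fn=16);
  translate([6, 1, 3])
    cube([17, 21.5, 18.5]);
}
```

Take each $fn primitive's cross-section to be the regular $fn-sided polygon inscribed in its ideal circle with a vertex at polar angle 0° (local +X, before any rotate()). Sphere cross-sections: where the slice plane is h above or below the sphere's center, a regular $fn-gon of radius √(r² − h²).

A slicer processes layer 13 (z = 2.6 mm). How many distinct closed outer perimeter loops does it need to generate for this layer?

At z = 2.6 mm: the r=5 cylinder contributes a regular 16-gon of circumradius 5; the r=10.5 cylinder at (9.5, 2) contributes a regular 16-gon of circumradius 10.5; the sphere at (-4, 8.5) is not intersected at this z (|z−center|=15.400 > r=10.5); the cube at (6, 1) is not intersected at this z (z outside [3, 21.5]); Taking the union: the regions partially overlap (shared area 40.68 mm²), so overlapping operands fuse into one piece — 1 connected region. The result has 1 disconnected region.

1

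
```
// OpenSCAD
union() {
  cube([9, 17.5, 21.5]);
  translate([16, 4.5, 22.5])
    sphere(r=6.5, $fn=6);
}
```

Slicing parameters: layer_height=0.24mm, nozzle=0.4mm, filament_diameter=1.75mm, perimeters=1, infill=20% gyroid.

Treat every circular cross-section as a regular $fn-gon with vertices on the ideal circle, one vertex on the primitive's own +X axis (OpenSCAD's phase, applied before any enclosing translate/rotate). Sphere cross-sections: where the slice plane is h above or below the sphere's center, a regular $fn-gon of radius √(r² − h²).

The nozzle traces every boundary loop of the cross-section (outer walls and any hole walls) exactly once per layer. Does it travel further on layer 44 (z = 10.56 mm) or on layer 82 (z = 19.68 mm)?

Layer 44 (z = 10.56): the cube (footprint 9×17.5) is included at this height (perimeter 53.00 mm); the sphere at (16, 4.5) is absent (|z−center|=11.940 > r=6.5); Combining (union): only the 9×17.5 cube is present, so the union is just that shape — boundary = 53.00 mm. So its perimeter = 53.00 mm. Layer 82 (z = 19.68): the cube is present — its section is the full 9×17.5 rectangle (perimeter 53.00 mm); the r=6.5 sphere at (16, 4.5) slices to a regular 6-gon of circumradius 5.856 (√(r²−h²) with h=2.82 from center) (perimeter = 2·6·5.856·sin(180°/6) = 35.14 mm); Taking the union: the 2 present regions are separate (no shared area or edge), so areas and boundary lengths simply add and each stays a separate island — boundary = 88.14 mm. So its perimeter = 88.14 mm. Layer 82 is larger (88.14 vs 53.00 mm).

layer 82 (z = 19.68 mm)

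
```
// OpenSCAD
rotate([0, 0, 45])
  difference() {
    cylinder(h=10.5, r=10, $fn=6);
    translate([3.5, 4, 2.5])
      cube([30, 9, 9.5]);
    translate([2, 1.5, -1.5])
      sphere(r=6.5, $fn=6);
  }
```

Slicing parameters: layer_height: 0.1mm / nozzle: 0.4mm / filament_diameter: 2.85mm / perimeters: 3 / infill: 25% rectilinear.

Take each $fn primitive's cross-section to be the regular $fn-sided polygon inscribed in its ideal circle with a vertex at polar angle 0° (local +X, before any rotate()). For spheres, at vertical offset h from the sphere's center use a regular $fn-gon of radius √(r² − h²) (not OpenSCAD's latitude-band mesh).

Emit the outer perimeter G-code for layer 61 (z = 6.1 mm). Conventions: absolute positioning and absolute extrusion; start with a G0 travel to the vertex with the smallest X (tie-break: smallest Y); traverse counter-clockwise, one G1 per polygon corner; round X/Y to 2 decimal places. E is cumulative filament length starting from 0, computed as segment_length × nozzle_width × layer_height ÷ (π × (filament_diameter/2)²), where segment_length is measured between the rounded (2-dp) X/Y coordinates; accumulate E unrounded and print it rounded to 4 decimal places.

G0 X-9.66 Y2.59 Z6.10
G1 X-7.07 Y-7.07 E0.0627
G1 X2.59 Y-9.66 E0.1254
G1 X9.66 Y-2.59 E0.1881
G1 X7.07 Y7.07 E0.2508
G1 X2.61 Y8.27 E0.2798
G1 X-0.35 Y5.30 E0.3061
G1 X-3.65 Y8.60 E0.3353
G1 X-9.66 Y2.59 E0.3886

At z = 6.1 mm: the r=10 cylinder gives a regular 6-gon of circumradius 10 (constant along its height); the 30×9 cube at (3.5, 4) contributes its full rectangle; the sphere at (2, 1.5) does not reach this height (|z−center|=7.600 > r=6.5); After the difference (first − rest): starting from the r=10 cylinder, the 30×9 cube at (3.5, 4) partially overlaps it — only the 13.26 mm² overlap (of its 270.00 mm²) is removed, clipping the outline — 1 connected region; (rotated 45° about Z; rotation is an isometry so areas/perimeters/island counts are preserved). The outline is a single polygon with 8 vertices. Extrusion per mm of travel: 0.4 × 0.1 / (π × 1.425²) = 0.006270. Accumulating E over each segment gives final E = 0.3886.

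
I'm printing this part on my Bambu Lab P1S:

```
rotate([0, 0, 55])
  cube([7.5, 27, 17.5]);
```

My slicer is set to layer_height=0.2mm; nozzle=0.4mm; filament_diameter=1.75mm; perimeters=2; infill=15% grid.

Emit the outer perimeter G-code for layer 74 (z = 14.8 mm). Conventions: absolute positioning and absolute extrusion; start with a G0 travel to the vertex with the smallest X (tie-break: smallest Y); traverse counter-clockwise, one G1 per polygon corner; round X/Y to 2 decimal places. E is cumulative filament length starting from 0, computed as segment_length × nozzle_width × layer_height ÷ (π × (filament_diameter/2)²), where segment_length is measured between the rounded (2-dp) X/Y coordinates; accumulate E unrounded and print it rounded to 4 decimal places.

At z = 14.8 mm: the 7.5×27 cube contributes its full rectangle; (whole slice rotated 55° about Z — lengths, areas and connectivity unchanged). The outline is a single polygon with 4 vertices. Extrusion per mm of travel: 0.4 × 0.2 / (π × 0.875²) = 0.033260. Accumulating E over each segment gives final E = 2.2950.

G0 X-22.12 Y15.49 Z14.80
G1 X0.00 Y0.00 E0.8982
G1 X4.30 Y6.14 E1.1475
G1 X-17.82 Y21.63 E2.0457
G1 X-22.12 Y15.49 E2.2950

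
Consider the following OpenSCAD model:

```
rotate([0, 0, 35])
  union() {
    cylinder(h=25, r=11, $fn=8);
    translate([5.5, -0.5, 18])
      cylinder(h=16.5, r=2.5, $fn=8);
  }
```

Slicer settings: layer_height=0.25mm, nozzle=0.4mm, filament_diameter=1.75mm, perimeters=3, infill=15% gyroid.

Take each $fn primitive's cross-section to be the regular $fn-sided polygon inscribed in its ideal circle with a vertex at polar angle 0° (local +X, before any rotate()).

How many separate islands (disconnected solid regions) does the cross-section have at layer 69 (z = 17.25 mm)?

1

At z = 17.25 mm: the cylinder: section is a regular 8-gon, circumradius r=11; the cylinder at (5.5, -0.5) does not reach this height (z outside [18, 34.5]); Merging all regions: only the r=11 cylinder is present, so the union is just that shape — 1 connected region; (rotated 35° about Z; rotation is an isometry so areas/perimeters/island counts are preserved). Overall, the cross-section is a single solid region. Island count = 1.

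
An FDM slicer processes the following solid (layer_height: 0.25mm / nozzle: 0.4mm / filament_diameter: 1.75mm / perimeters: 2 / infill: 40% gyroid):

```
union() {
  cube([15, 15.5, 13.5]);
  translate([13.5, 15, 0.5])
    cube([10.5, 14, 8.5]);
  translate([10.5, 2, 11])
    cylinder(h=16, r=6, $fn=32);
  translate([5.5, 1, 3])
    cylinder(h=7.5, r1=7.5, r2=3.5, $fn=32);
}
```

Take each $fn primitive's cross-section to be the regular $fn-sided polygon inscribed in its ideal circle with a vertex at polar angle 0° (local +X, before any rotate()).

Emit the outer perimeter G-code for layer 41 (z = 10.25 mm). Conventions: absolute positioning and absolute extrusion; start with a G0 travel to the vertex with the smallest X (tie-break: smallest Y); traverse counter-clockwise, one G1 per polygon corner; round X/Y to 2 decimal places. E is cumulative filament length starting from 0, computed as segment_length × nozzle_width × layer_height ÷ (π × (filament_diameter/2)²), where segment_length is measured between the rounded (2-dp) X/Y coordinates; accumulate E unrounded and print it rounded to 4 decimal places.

At z = 10.25 mm: the 15×15.5 cube contributes its full rectangle; the cube at (13.5, 15) is not intersected at this z (z outside [0.5, 9]); the cylinder at (10.5, 2) is not intersected at this z (z outside [11, 27]); the cone at (5.5, 1) contributes a regular 32-gon of circumradius 3.633 (interpolated between r1=7.5 and r2=3.5 at t=0.967); Merging all regions: the regions partially overlap (shared area 27.75 mm²), so overlapping operands fuse into one piece — 1 connected region. The outline is a single polygon with 19 vertices. Extrusion per mm of travel: 0.4 × 0.25 / (π × 0.875²) = 0.041575. Accumulating E over each segment gives final E = 2.6361.

G0 X0.00 Y0.00 Z10.25
G1 X2.02 Y0.00 E0.0840
G1 X2.14 Y-0.39 E0.1009
G1 X2.48 Y-1.02 E0.1307
G1 X2.93 Y-1.57 E0.1603
G1 X3.48 Y-2.02 E0.1898
G1 X4.11 Y-2.36 E0.2196
G1 X4.79 Y-2.56 E0.2490
G1 X5.50 Y-2.63 E0.2787
G1 X6.21 Y-2.56 E0.3084
G1 X6.89 Y-2.36 E0.3378
G1 X7.52 Y-2.02 E0.3676
G1 X8.07 Y-1.57 E0.3971
G1 X8.52 Y-1.02 E0.4267
G1 X8.86 Y-0.39 E0.4564
G1 X8.98 Y0.00 E0.4734
G1 X15.00 Y0.00 E0.7237
G1 X15.00 Y15.50 E1.3681
G1 X0.00 Y15.50 E1.9917
G1 X0.00 Y0.00 E2.6361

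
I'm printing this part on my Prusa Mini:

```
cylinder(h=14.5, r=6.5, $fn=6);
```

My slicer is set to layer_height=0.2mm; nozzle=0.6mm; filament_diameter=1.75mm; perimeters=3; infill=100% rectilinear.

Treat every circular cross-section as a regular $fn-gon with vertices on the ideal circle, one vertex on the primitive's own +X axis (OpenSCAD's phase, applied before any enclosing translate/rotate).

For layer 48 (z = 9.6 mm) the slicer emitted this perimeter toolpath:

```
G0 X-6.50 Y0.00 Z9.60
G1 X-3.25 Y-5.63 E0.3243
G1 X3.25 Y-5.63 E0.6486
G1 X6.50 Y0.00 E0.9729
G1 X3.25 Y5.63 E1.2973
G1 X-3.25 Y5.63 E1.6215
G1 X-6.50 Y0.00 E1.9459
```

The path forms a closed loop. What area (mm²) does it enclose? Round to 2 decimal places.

Apply the shoelace formula to the sequence of (X, Y) vertices; enclosed area = 109.78 mm².

109.78 mm²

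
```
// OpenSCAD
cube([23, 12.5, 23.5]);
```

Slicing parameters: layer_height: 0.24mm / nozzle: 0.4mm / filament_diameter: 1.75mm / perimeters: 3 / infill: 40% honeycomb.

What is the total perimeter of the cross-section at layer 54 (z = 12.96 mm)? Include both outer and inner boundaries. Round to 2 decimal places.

71.00 mm

At z = 12.96 mm: the 23×12.5 cube contributes its full rectangle (perimeter 71.00 mm). Overall, the cross-section is a single solid region. Total boundary length (outer) = 71.00 mm.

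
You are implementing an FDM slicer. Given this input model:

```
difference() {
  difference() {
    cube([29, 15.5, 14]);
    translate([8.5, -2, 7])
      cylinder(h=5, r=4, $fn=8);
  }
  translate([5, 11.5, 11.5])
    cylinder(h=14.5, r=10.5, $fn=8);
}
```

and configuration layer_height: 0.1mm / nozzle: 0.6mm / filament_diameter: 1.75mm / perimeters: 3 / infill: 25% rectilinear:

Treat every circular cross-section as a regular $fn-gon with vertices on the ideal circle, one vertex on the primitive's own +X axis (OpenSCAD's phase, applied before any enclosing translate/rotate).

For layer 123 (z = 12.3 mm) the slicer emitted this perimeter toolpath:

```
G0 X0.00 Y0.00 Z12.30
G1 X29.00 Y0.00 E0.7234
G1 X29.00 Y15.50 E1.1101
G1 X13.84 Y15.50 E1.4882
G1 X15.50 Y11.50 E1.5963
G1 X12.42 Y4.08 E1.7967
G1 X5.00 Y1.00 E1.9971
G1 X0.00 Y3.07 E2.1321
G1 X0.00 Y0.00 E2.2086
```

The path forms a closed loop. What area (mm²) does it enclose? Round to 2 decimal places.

Apply the shoelace formula to the sequence of (X, Y) vertices; enclosed area = 265.58 mm².

265.58 mm²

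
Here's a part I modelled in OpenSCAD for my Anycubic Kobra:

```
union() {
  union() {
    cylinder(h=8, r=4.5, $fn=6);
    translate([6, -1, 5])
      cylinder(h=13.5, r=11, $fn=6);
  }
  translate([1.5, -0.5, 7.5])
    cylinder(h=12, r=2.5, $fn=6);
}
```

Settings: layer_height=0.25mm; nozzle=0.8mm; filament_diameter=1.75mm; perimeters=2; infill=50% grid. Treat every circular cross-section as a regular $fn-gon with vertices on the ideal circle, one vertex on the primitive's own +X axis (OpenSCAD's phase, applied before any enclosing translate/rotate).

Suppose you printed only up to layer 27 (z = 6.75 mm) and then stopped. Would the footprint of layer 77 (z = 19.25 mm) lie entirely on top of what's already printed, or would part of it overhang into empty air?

entirely on top

Compare the two slices. At z = 6.75: the r=4.5 cylinder contributes a regular 6-gon of circumradius 4.5 (area = (6/2)·4.500²·sin(360°/6) = 52.61 mm²); the cylinder at (6, -1): section is a regular 6-gon, circumradius r=11 (area = (6/2)·11.000²·sin(360°/6) = 314.37 mm²); Combining (union): the regions partially overlap — summed areas 366.98 mm² minus the doubly-counted overlap 52.31 mm² gives 314.67 mm² — area = 314.67 mm²; the cylinder at (1.5, -0.5) does not reach this height (z outside [7.5, 19.5]); Combining (union): only that combined region is present, so the union is just that shape — area = 314.67 mm². At z = 19.25: the cylinder is not intersected at this z (z outside [0, 8]); the cylinder at (6, -1) is not intersected at this z (z outside [5, 18.5]); Merging all regions: nothing is present at this height; the cylinder at (1.5, -0.5): section is a regular 6-gon, circumradius r=2.5 (area = (6/2)·2.500²·sin(360°/6) = 16.24 mm²); Merging all regions: only the r=2.5 cylinder at (1.5, -0.5) is present, so the union is just that shape — area = 16.24 mm². Checking containment: the cross-section at z = 19.25 is a subset of the cross-section at z = 6.75.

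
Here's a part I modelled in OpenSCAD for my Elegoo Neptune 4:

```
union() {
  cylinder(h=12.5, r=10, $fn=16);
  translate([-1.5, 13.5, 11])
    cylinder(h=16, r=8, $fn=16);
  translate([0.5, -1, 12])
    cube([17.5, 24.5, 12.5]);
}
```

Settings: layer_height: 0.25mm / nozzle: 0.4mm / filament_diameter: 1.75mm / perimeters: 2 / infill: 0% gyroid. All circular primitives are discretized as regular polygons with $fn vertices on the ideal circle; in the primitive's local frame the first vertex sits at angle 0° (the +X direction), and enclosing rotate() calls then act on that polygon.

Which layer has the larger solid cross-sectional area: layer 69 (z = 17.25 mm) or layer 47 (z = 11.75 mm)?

Layer 69 (z = 17.25): the cylinder does not reach this height (z outside [0, 12.5]); the r=8 cylinder at (-1.5, 13.5) contributes a regular 16-gon of circumradius 8 (area = (16/2)·8.000²·sin(360°/16) = 195.93 mm²); the 17.5×24.5 cube at (0.5, -1) contributes its full rectangle (area 428.75 mm²); Taking the union: the regions partially overlap — summed areas 624.68 mm² minus the doubly-counted overlap 66.76 mm² gives 557.92 mm² — area = 557.92 mm². So its area = 557.92 mm². Layer 47 (z = 11.75): the cylinder: section is a regular 16-gon, circumradius r=10 (area = (16/2)·10.000²·sin(360°/16) = 306.15 mm²); the cylinder at (-1.5, 13.5): section is a regular 16-gon, circumradius r=8 (area = (16/2)·8.000²·sin(360°/16) = 195.93 mm²); the cube at (0.5, -1) is absent (z outside [12, 24.5]); Combining (union): the regions partially overlap — summed areas 502.08 mm² minus the doubly-counted overlap 32.52 mm² gives 469.56 mm² — area = 469.56 mm². So its area = 469.56 mm². Layer 69 is larger (557.92 vs 469.56 mm²).

layer 69 (z = 17.25 mm)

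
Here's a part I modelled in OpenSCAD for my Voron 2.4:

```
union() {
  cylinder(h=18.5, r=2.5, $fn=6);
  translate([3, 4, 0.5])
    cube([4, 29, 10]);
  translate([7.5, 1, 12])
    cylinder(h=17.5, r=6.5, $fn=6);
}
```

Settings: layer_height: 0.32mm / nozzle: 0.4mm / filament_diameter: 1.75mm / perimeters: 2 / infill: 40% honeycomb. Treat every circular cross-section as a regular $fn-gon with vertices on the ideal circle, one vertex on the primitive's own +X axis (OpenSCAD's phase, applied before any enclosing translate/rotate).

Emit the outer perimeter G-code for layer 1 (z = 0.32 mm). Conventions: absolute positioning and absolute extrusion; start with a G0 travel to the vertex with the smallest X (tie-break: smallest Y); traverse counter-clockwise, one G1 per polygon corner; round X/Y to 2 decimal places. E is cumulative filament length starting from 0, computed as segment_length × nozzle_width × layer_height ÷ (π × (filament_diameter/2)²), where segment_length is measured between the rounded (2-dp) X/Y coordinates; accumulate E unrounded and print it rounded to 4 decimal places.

G0 X-2.50 Y0.00 Z0.32
G1 X-1.25 Y-2.17 E0.1333
G1 X1.25 Y-2.17 E0.2663
G1 X2.50 Y0.00 E0.3996
G1 X1.25 Y2.17 E0.5328
G1 X-1.25 Y2.17 E0.6659
G1 X-2.50 Y0.00 E0.7992

At z = 0.32 mm: the r=2.5 cylinder gives a regular 6-gon of circumradius 2.5 (constant along its height); the cube at (3, 4) does not reach this height (z outside [0.5, 10.5]); the cylinder at (7.5, 1) does not reach this height (z outside [12, 29.5]); Merging all regions: only the r=2.5 cylinder is present, so the union is just that shape — 1 connected region. The outline is a single polygon with 6 vertices. Extrusion per mm of travel: 0.4 × 0.32 / (π × 0.875²) = 0.053216. Accumulating E over each segment gives final E = 0.7992.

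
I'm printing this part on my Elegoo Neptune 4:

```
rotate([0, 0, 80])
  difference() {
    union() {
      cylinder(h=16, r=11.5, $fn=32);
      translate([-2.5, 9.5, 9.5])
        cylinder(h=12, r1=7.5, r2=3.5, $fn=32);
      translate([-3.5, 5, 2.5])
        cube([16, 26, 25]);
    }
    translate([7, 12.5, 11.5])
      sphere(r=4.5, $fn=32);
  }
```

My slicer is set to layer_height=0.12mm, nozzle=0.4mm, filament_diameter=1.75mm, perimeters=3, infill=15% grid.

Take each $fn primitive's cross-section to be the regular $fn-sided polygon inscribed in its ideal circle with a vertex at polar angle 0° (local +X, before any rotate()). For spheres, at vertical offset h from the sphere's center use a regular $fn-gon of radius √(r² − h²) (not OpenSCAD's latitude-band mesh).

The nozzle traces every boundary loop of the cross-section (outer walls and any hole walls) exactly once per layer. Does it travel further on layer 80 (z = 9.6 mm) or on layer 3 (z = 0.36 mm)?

layer 80 (z = 9.6 mm)

Layer 80 (z = 9.6): the cylinder: section is a regular 32-gon, circumradius r=11.5 (perimeter = 2·32·11.500·sin(180°/32) = 72.14 mm); the cone at (-2.5, 9.5) contributes a regular 32-gon of circumradius 7.467 (interpolated between r1=7.5 and r2=3.5 at t=0.008) (perimeter = 2·32·7.467·sin(180°/32) = 46.84 mm); the cube at (-3.5, 5) is present — its section is the full 16×26 rectangle (perimeter 84.00 mm); Taking the union: the regions partially overlap (shared area 205.12 mm²), so the edge portions inside another operand are dropped and the merged outline is re-measured after clipping — boundary = 120.30 mm; the sphere at (7, 12.5): section is a regular 32-gon, circumradius = √(r²−h²) = √(4.5²−1.9²) = 4.079 (perimeter = 2·32·4.079·sin(180°/32) = 25.59 mm); After the difference (first − rest): starting from the result so far, the r=4.5 sphere at (7, 12.5) lies wholly inside it (removes its full 51.94 mm² and its 25.59 mm outline becomes a hole wall) — boundary (outer + 1 inner loop) = 145.89 mm; (rotated 80° about Z; rotation is an isometry so areas/perimeters/island counts are preserved). So its perimeter = 145.89 mm. Layer 3 (z = 0.36): the r=11.5 cylinder contributes a regular 32-gon of circumradius 11.5 (perimeter = 2·32·11.500·sin(180°/32) = 72.14 mm); the cone at (-2.5, 9.5) is absent (z outside [9.5, 21.5]); the cube at (-3.5, 5) is absent (z outside [2.5, 27.5]); Combining (union): only the r=11.5 cylinder is present, so the union is just that shape — boundary = 72.14 mm; the sphere at (7, 12.5) is absent (|z−center|=11.140 > r=4.5); Subtracting the remaining from the first: none of the subtracted shapes is present at this height, so the result so far is unchanged — boundary = 72.14 mm; (rotated 80° about Z; rotation is an isometry so areas/perimeters/island counts are preserved). So its perimeter = 72.14 mm. Layer 80 is larger (145.89 vs 72.14 mm).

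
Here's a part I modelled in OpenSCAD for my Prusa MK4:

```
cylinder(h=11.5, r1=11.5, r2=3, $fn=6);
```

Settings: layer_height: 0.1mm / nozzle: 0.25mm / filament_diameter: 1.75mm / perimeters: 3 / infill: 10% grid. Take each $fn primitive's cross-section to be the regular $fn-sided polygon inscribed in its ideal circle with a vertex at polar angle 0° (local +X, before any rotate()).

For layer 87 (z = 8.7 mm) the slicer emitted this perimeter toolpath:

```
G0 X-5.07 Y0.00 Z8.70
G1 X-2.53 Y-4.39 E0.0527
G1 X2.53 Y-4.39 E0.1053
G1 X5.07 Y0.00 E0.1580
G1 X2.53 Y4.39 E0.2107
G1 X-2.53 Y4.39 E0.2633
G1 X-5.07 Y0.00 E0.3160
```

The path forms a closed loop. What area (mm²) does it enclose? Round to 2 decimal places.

Apply the shoelace formula to the sequence of (X, Y) vertices; enclosed area = 66.73 mm².

66.73 mm²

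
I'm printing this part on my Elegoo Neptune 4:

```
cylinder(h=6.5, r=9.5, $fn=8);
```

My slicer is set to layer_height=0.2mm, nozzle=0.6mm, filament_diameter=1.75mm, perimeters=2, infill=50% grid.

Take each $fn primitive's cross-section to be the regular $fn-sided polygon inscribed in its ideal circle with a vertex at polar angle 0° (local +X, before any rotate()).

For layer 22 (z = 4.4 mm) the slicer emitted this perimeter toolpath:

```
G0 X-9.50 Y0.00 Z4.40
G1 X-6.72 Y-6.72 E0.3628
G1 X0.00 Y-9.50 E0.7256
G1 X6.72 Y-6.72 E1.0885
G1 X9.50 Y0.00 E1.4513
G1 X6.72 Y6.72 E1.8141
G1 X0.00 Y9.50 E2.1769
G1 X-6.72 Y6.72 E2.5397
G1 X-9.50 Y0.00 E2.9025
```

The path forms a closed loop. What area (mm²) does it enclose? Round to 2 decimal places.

Apply the shoelace formula to the sequence of (X, Y) vertices; enclosed area = 255.36 mm².

255.36 mm²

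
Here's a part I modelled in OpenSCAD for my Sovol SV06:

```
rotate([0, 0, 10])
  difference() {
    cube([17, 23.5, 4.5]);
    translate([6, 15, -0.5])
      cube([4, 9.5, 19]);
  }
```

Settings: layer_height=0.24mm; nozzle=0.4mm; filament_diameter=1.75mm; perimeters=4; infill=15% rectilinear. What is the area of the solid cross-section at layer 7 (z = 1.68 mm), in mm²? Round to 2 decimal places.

At z = 1.68 mm: the 17×23.5 cube contributes its full rectangle (area 399.50 mm²); the cube at (6, 15) is present — its section is the full 4×9.5 rectangle (area 38.00 mm²); Taking the first minus the rest: starting from the 17×23.5 cube (399.50 mm²), the 4×9.5 cube at (6, 15) partially overlaps it — only the 34.00 mm² overlap (of its 38.00 mm²) is removed, clipping the outline — area = 365.50 mm²; (whole slice rotated 10° about Z — lengths, areas and connectivity unchanged). Overall, the cross-section is a single solid region. Net area = 365.50 mm².

365.50 mm²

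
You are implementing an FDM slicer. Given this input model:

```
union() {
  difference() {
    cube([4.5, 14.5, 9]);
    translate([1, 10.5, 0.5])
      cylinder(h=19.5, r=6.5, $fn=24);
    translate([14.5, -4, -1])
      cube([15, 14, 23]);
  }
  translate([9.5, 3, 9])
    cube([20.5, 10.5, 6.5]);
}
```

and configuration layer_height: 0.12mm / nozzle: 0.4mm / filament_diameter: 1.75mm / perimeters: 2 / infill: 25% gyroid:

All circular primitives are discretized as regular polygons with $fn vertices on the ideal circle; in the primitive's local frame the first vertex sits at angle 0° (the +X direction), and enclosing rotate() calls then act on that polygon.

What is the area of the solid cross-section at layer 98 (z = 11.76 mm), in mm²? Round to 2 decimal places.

215.25 mm²

At z = 11.76 mm: the cube is absent (z outside [0, 9]); the r=6.5 cylinder at (1, 10.5) contributes a regular 24-gon of circumradius 6.5 (area = (24/2)·6.500²·sin(360°/24) = 131.22 mm²); the cube at (14.5, -4) is present — its section is the full 15×14 rectangle (area 210.00 mm²); After the difference (first − rest): the first operand is absent here, so nothing remains; the cube at (9.5, 3) is present — its section is the full 20.5×10.5 rectangle (area 215.25 mm²); Taking the union: only the 20.5×10.5 cube at (9.5, 3) is present, so the union is just that shape — area = 215.25 mm². Overall, the cross-section is a single solid region. Net area = 215.25 mm².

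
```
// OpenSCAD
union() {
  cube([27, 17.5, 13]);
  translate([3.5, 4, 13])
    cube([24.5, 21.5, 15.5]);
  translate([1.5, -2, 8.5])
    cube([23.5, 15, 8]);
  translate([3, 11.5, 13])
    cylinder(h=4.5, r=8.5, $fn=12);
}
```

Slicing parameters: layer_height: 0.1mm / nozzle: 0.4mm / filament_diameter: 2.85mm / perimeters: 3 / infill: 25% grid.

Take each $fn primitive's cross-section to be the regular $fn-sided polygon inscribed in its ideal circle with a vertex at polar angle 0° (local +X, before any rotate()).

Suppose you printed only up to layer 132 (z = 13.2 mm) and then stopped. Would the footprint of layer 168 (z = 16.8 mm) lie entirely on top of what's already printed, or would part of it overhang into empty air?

entirely on top

Compare the two slices. At z = 13.2: the cube does not reach this height (z outside [0, 13]); the cube at (3.5, 4) (footprint 24.5×21.5) is included at this height (area 526.75 mm²); the cube at (1.5, -2) is present — its section is the full 23.5×15 rectangle (area 352.50 mm²); the r=8.5 cylinder at (3, 11.5) gives a regular 12-gon of circumradius 8.5 (constant along its height) (area = (12/2)·8.500²·sin(360°/12) = 216.75 mm²); Merging all regions: the regions partially overlap — summed areas 1096.00 mm² minus the doubly-counted overlap 313.11 mm² gives 782.89 mm² — area = 782.89 mm². At z = 16.8: the cube is not intersected at this z (z outside [0, 13]); the cube at (3.5, 4) (footprint 24.5×21.5) is included at this height (area 526.75 mm²); the cube at (1.5, -2) is not intersected at this z (z outside [8.5, 16.5]); the r=8.5 cylinder at (3, 11.5) gives a regular 12-gon of circumradius 8.5 (constant along its height) (area = (12/2)·8.500²·sin(360°/12) = 216.75 mm²); Combining (union): the regions partially overlap — summed areas 743.50 mm² minus the doubly-counted overlap 98.54 mm² gives 644.96 mm² — area = 644.96 mm². Checking containment: the cross-section at z = 16.8 is a subset of the cross-section at z = 13.2.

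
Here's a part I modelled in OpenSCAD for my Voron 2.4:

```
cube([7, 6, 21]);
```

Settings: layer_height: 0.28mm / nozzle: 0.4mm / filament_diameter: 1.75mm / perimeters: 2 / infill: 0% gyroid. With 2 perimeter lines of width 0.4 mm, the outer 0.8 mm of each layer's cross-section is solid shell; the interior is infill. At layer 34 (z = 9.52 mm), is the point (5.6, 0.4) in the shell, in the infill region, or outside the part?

At z = 9.52 mm: the cube is present — its section is the full 7×6 rectangle. Overall, the cross-section is a single solid region. The nearest boundary edge runs (0.00, 0.00)→(7.00, 0.00); distance from the point to it = 0.40 mm. The point is inside the cross-section, 0.40 mm from the nearest boundary — within the 0.8 mm shell band (2 × 0.4).

shell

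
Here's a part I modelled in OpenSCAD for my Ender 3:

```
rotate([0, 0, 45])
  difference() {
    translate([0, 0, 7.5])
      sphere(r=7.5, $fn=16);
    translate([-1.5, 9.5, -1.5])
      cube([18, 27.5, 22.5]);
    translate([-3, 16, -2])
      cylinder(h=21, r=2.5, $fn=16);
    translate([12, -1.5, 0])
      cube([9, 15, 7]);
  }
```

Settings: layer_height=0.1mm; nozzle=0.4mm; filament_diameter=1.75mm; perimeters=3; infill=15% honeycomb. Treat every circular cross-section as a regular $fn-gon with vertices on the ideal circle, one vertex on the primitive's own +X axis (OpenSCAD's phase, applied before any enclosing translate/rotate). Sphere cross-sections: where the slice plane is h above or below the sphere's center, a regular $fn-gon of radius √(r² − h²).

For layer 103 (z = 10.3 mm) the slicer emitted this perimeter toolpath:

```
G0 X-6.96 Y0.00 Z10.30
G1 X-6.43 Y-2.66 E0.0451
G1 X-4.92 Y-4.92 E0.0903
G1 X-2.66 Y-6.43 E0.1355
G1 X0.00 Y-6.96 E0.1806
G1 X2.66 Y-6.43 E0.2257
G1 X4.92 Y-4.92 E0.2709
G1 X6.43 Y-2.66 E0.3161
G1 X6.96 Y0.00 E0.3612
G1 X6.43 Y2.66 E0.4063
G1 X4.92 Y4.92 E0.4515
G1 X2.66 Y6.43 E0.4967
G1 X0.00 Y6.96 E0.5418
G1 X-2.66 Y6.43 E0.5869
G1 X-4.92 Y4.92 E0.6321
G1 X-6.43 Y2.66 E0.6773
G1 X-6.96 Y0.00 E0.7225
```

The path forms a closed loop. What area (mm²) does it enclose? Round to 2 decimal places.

148.25 mm²

Apply the shoelace formula to the sequence of (X, Y) vertices; enclosed area = 148.25 mm².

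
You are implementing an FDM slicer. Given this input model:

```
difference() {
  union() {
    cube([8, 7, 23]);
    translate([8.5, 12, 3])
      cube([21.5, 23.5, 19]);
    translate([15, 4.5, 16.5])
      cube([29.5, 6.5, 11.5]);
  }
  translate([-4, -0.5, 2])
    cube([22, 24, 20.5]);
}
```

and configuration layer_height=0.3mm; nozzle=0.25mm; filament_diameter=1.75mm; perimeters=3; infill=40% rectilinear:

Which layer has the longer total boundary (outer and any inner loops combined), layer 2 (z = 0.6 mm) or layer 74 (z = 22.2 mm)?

layer 74 (z = 22.2 mm)

Layer 2 (z = 0.6): the cube is present — its section is the full 8×7 rectangle (perimeter 30.00 mm); the cube at (8.5, 12) is absent (z outside [3, 22]); the cube at (15, 4.5) is absent (z outside [16.5, 28]); Taking the union: only the 8×7 cube is present, so the union is just that shape — boundary = 30.00 mm; the cube at (-4, -0.5) is not intersected at this z (z outside [2, 22.5]); Taking the first minus the rest: none of the subtracted shapes is present at this height, so that combined region is unchanged — boundary = 30.00 mm. So its perimeter = 30.00 mm. Layer 74 (z = 22.2): the cube (footprint 8×7) is included at this height (perimeter 30.00 mm); the cube at (8.5, 12) is absent (z outside [3, 22]); the 29.5×6.5 cube at (15, 4.5) contributes its full rectangle (perimeter 72.00 mm); Combining (union): the 2 present regions are separate (no shared area or edge), so areas and boundary lengths simply add and each stays a separate island — boundary = 102.00 mm; the cube at (-4, -0.5) is present — its section is the full 22×24 rectangle (perimeter 92.00 mm); After the difference (first − rest): starting from the result so far, the 22×24 cube at (-4, -0.5) partially overlaps it — only the 75.50 mm² overlap (of its 528.00 mm²) is removed, clipping the outline — boundary = 66.00 mm. So its perimeter = 66.00 mm. Layer 74 is larger (66.00 vs 30.00 mm).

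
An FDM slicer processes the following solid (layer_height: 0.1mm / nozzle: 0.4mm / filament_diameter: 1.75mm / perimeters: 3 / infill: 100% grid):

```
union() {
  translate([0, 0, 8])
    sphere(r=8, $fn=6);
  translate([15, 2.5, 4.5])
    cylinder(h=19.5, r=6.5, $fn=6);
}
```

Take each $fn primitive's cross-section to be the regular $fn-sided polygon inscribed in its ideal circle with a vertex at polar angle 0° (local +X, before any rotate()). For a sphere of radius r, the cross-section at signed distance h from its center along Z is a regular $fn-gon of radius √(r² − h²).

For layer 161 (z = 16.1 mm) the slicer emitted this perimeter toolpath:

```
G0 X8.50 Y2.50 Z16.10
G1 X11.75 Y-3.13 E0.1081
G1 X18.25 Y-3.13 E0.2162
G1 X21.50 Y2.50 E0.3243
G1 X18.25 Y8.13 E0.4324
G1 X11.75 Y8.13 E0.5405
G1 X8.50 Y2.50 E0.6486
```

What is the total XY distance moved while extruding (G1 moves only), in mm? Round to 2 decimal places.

39.00 mm

Sum the Euclidean lengths of each G1 segment: total = 39.00 mm.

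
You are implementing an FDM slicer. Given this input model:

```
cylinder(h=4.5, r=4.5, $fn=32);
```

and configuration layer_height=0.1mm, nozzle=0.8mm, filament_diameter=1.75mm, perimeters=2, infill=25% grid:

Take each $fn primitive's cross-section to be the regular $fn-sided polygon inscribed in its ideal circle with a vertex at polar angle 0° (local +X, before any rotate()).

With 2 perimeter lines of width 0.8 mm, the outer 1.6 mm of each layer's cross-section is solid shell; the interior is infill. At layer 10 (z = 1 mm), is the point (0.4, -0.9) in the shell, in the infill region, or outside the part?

infill

At z = 1 mm: the r=4.5 cylinder gives a regular 32-gon of circumradius 4.5 (constant along its height). Overall, the cross-section is a single solid region. The nearest boundary edge runs (1.72, -4.16)→(2.50, -3.74); distance from the point to it = 3.50 mm. The point is inside the cross-section and 3.50 mm from the nearest boundary — more than the 1.6 mm shell width (2 × 0.8), so it's in the infill interior.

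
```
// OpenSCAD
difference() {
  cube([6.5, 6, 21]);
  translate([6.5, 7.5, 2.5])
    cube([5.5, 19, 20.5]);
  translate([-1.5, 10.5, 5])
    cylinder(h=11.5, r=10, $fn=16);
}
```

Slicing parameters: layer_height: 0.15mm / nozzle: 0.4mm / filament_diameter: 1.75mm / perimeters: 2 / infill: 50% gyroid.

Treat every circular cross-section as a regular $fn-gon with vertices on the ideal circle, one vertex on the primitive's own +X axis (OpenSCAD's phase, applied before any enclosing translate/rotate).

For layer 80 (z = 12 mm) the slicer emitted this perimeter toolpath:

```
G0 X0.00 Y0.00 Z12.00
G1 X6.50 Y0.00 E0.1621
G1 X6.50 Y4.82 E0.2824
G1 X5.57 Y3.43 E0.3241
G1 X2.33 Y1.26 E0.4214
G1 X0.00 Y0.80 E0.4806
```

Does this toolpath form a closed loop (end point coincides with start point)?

no

Start point (G0): (0.00, 0.00). End point (last G1): the path does not return to the start — open.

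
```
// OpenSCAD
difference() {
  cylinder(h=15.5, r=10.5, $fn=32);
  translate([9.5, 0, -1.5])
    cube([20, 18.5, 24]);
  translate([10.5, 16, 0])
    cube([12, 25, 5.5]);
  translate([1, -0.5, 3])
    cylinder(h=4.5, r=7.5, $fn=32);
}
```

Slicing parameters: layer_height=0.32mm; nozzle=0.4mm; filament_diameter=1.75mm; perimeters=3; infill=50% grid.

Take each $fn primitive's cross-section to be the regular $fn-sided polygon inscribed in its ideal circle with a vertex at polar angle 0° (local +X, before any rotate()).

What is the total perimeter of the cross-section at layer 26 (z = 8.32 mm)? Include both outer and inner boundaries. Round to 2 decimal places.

66.72 mm

At z = 8.32 mm: the r=10.5 cylinder contributes a regular 32-gon of circumradius 10.5 (perimeter = 2·32·10.500·sin(180°/32) = 65.87 mm); the cube at (9.5, 0) (footprint 20×18.5) is included at this height (perimeter 77.00 mm); the cube at (10.5, 16) does not reach this height (z outside [0, 5.5]); the cylinder at (1, -0.5) does not reach this height (z outside [3, 7.5]); After the difference (first − rest): starting from the r=10.5 cylinder, the 20×18.5 cube at (9.5, 0) partially overlaps it — only the 2.86 mm² overlap (of its 370.00 mm²) is removed, clipping the outline — boundary = 66.72 mm. Overall, the cross-section is a single solid region. Total boundary length (outer) = 66.72 mm.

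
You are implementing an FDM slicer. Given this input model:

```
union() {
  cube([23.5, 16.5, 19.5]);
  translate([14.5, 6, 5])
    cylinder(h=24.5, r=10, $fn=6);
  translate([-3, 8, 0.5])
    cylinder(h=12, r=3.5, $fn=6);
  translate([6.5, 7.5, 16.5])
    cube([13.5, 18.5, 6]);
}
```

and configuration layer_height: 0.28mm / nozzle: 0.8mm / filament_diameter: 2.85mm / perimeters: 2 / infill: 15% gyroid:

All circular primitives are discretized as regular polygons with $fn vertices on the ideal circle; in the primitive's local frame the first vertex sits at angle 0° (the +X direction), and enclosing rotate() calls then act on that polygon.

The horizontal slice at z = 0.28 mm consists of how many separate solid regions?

At z = 0.28 mm: the cube is present — its section is the full 23.5×16.5 rectangle; the cylinder at (14.5, 6) is absent (z outside [5, 29.5]); the cylinder at (-3, 8) does not reach this height (z outside [0.5, 12.5]); the cube at (6.5, 7.5) is not intersected at this z (z outside [16.5, 22.5]); Taking the union: only the 23.5×16.5 cube is present, so the union is just that shape — 1 connected region. The result has 1 disconnected region.

1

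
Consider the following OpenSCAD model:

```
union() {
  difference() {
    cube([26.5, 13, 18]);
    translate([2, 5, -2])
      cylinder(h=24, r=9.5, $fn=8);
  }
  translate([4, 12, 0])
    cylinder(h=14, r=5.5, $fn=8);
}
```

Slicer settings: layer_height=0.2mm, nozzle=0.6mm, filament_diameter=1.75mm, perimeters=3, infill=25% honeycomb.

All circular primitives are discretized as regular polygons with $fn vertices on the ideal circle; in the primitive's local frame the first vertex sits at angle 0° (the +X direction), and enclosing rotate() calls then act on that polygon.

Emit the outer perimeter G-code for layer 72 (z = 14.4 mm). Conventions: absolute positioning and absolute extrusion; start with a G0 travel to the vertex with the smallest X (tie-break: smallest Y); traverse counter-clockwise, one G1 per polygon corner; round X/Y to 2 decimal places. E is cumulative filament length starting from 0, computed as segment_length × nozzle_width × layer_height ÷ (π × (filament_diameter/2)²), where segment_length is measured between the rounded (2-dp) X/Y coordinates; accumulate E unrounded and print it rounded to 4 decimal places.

At z = 14.4 mm: the 26.5×13 cube contributes its full rectangle; the r=9.5 cylinder at (2, 5) contributes a regular 8-gon of circumradius 9.5; Subtracting the remaining from the first: starting from the 26.5×13 cube, the r=9.5 cylinder at (2, 5) partially overlaps it — only the 129.42 mm² overlap (of its 255.27 mm²) is removed, clipping the outline — 1 connected region; the cylinder at (4, 12) does not reach this height (z outside [0, 14]); Merging all regions: only the result so far is present, so the union is just that shape — 1 connected region. The outline is a single polygon with 6 vertices. Extrusion per mm of travel: 0.6 × 0.2 / (π × 0.875²) = 0.049890. Accumulating E over each segment gives final E = 3.3420.

G0 X5.62 Y13.00 Z14.40
G1 X8.72 Y11.72 E0.1673
G1 X11.50 Y5.00 E0.5301
G1 X9.43 Y0.00 E0.8001
G1 X26.50 Y0.00 E1.6518
G1 X26.50 Y13.00 E2.3003
G1 X5.62 Y13.00 E3.3420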